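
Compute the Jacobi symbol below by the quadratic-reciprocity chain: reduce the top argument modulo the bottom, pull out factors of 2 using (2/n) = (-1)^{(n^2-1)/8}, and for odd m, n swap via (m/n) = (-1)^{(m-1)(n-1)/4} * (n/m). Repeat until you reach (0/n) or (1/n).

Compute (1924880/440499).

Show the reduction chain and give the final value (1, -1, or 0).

-1

(1924880/440499): 1924880 mod 440499 = 162884, so (1924880/440499) = (162884/440499)
factor out 2^2: 162884 = 2^2·40721; with 440499 mod 8 = 3, (2/440499) = -1; sign now +1; continue with (40721/440499)
flip (40721/440499) -> (440499/40721): both odd, 40721 mod 4 = 1, 440499 mod 4 = 3, so the flip contributes +1; sign now +1
(440499/40721): 440499 mod 40721 = 33289, so (440499/40721) = (33289/40721)
flip (33289/40721) -> (40721/33289): both odd, 33289 mod 4 = 1, 40721 mod 4 = 1, so the flip contributes +1; sign now +1
(40721/33289): 40721 mod 33289 = 7432, so (40721/33289) = (7432/33289)
factor out 2^3: 7432 = 2^3·929; with 33289 mod 8 = 1, (2/33289) = +1; sign now +1; continue with (929/33289)
flip (929/33289) -> (33289/929): both odd, 929 mod 4 = 1, 33289 mod 4 = 1, so the flip contributes +1; sign now +1
(33289/929): 33289 mod 929 = 774, so (33289/929) = (774/929)
factor out 2^1: 774 = 2^1·387; with 929 mod 8 = 1, (2/929) = +1; sign now +1; continue with (387/929)
flip (387/929) -> (929/387): both odd, 387 mod 4 = 3, 929 mod 4 = 1, so the flip contributes +1; sign now +1
(929/387): 929 mod 387 = 155, so (929/387) = (155/387)
flip (155/387) -> (387/155): both odd, 155 mod 4 = 3, 387 mod 4 = 3, so the flip contributes -1; sign now -1
(387/155): 387 mod 155 = 77, so (387/155) = (77/155)
flip (77/155) -> (155/77): both odd, 77 mod 4 = 1, 155 mod 4 = 3, so the flip contributes +1; sign now -1
(155/77): 155 mod 77 = 1, so (155/77) = (1/77)
reached (1/77) = 1, so the symbol is -1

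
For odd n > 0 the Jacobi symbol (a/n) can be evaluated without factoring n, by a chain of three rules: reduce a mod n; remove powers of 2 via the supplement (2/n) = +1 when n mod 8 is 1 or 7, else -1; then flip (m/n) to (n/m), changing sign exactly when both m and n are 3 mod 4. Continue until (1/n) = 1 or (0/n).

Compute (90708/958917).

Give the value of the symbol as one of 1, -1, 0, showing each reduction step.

0

90708 = 2^2·22677; (2/958917) = -1 since 958917 mod 8 = 5, so (90708/958917) = (-1)^2·(22677/958917); sign now +1
reciprocity: (22677/958917) = +1·(958917/22677) since 22677 mod 4 = 1, 958917 mod 4 = 1; sign now +1
(958917/22677) = (6483/22677)   [reduce mod 22677]
reciprocity: (6483/22677) = +1·(22677/6483) since 6483 mod 4 = 3, 22677 mod 4 = 1; sign now +1
(22677/6483) = (3228/6483)   [reduce mod 6483]
3228 = 2^2·807; (2/6483) = -1 since 6483 mod 8 = 3, so (3228/6483) = (-1)^2·(807/6483); sign now +1
reciprocity: (807/6483) = -1·(6483/807) since 807 mod 4 = 3, 6483 mod 4 = 3; sign now -1
(6483/807) = (27/807)   [reduce mod 807]
reciprocity: (27/807) = -1·(807/27) since 27 mod 4 = 3, 807 mod 4 = 3; sign now +1
(807/27) = (24/27)   [reduce mod 27]
24 = 2^3·3; (2/27) = -1 since 27 mod 8 = 3, so (24/27) = (-1)^3·(3/27); sign now -1
reciprocity: (3/27) = -1·(27/3) since 3 mod 4 = 3, 27 mod 4 = 3; sign now +1
(27/3) = (0/3)   [reduce mod 3]
(0/3) = 0   [gcd(a, n) > 1]; final value = 0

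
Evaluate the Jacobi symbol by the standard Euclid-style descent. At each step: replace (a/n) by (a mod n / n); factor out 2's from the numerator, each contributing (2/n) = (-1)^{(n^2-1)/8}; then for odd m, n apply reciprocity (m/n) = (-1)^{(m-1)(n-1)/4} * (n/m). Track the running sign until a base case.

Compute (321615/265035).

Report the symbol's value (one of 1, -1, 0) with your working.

(321615/265035) = (56580/265035)   [reduce mod 265035]
56580 = 2^2·14145; (2/265035) = -1 since 265035 mod 8 = 3, so (56580/265035) = (-1)^2·(14145/265035); sign now +1
reciprocity: (14145/265035) = +1·(265035/14145) since 14145 mod 4 = 1, 265035 mod 4 = 3; sign now +1
(265035/14145) = (10425/14145)   [reduce mod 14145]
reciprocity: (10425/14145) = +1·(14145/10425) since 10425 mod 4 = 1, 14145 mod 4 = 1; sign now +1
(14145/10425) = (3720/10425)   [reduce mod 10425]
3720 = 2^3·465; (2/10425) = +1 since 10425 mod 8 = 1, so (3720/10425) = (+1)^3·(465/10425); sign now +1
reciprocity: (465/10425) = +1·(10425/465) since 465 mod 4 = 1, 10425 mod 4 = 1; sign now +1
(10425/465) = (195/465)   [reduce mod 465]
reciprocity: (195/465) = +1·(465/195) since 195 mod 4 = 3, 465 mod 4 = 1; sign now +1
(465/195) = (75/195)   [reduce mod 195]
reciprocity: (75/195) = -1·(195/75) since 75 mod 4 = 3, 195 mod 4 = 3; sign now -1
(195/75) = (45/75)   [reduce mod 75]
reciprocity: (45/75) = +1·(75/45) since 45 mod 4 = 1, 75 mod 4 = 3; sign now -1
(75/45) = (30/45)   [reduce mod 45]
30 = 2^1·15; (2/45) = -1 since 45 mod 8 = 5, so (30/45) = (-1)^1·(15/45); sign now +1
reciprocity: (15/45) = +1·(45/15) since 15 mod 4 = 3, 45 mod 4 = 1; sign now +1
(45/15) = (0/15)   [reduce mod 15]
(0/15) = 0   [gcd(a, n) > 1]; final value = 0

0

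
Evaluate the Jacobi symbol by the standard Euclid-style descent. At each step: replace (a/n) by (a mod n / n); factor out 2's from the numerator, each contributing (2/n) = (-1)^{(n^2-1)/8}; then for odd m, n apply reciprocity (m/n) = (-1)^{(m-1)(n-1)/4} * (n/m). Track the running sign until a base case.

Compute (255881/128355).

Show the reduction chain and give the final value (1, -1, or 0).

(255881/128355): 255881 mod 128355 = 127526, so (255881/128355) = (127526/128355)
factor out 2^1: 127526 = 2^1·63763; with 128355 mod 8 = 3, (2/128355) = -1; sign now -1; continue with (63763/128355)
flip (63763/128355) -> (128355/63763): both odd, 63763 mod 4 = 3, 128355 mod 4 = 3, so the flip contributes -1; sign now +1
(128355/63763): 128355 mod 63763 = 829, so (128355/63763) = (829/63763)
flip (829/63763) -> (63763/829): both odd, 829 mod 4 = 1, 63763 mod 4 = 3, so the flip contributes +1; sign now +1
(63763/829): 63763 mod 829 = 759, so (63763/829) = (759/829)
flip (759/829) -> (829/759): both odd, 759 mod 4 = 3, 829 mod 4 = 1, so the flip contributes +1; sign now +1
(829/759): 829 mod 759 = 70, so (829/759) = (70/759)
factor out 2^1: 70 = 2^1·35; with 759 mod 8 = 7, (2/759) = +1; sign now +1; continue with (35/759)
flip (35/759) -> (759/35): both odd, 35 mod 4 = 3, 759 mod 4 = 3, so the flip contributes -1; sign now -1
(759/35): 759 mod 35 = 24, so (759/35) = (24/35)
factor out 2^3: 24 = 2^3·3; with 35 mod 8 = 3, (2/35) = -1; sign now +1; continue with (3/35)
flip (3/35) -> (35/3): both odd, 3 mod 4 = 3, 35 mod 4 = 3, so the flip contributes -1; sign now -1
(35/3): 35 mod 3 = 2, so (35/3) = (2/3)
factor out 2^1: 2 = 2^1·1; with 3 mod 8 = 3, (2/3) = -1; sign now +1; continue with (1/3)
reached (1/3) = 1, so the symbol is +1

1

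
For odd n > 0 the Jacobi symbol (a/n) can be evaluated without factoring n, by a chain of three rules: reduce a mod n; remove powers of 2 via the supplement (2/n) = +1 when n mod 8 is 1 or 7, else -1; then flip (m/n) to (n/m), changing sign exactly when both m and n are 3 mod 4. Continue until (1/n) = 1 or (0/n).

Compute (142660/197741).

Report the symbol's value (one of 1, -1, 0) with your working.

factor out 2^2: 142660 = 2^2·35665; with 197741 mod 8 = 5, (2/197741) = -1; sign now +1; continue with (35665/197741)
flip (35665/197741) -> (197741/35665): both odd, 35665 mod 4 = 1, 197741 mod 4 = 1, so the flip contributes +1; sign now +1
(197741/35665): 197741 mod 35665 = 19416, so (197741/35665) = (19416/35665)
factor out 2^3: 19416 = 2^3·2427; with 35665 mod 8 = 1, (2/35665) = +1; sign now +1; continue with (2427/35665)
flip (2427/35665) -> (35665/2427): both odd, 2427 mod 4 = 3, 35665 mod 4 = 1, so the flip contributes +1; sign now +1
(35665/2427): 35665 mod 2427 = 1687, so (35665/2427) = (1687/2427)
flip (1687/2427) -> (2427/1687): both odd, 1687 mod 4 = 3, 2427 mod 4 = 3, so the flip contributes -1; sign now -1
(2427/1687): 2427 mod 1687 = 740, so (2427/1687) = (740/1687)
factor out 2^2: 740 = 2^2·185; with 1687 mod 8 = 7, (2/1687) = +1; sign now -1; continue with (185/1687)
flip (185/1687) -> (1687/185): both odd, 185 mod 4 = 1, 1687 mod 4 = 3, so the flip contributes +1; sign now -1
(1687/185): 1687 mod 185 = 22, so (1687/185) = (22/185)
factor out 2^1: 22 = 2^1·11; with 185 mod 8 = 1, (2/185) = +1; sign now -1; continue with (11/185)
flip (11/185) -> (185/11): both odd, 11 mod 4 = 3, 185 mod 4 = 1, so the flip contributes +1; sign now -1
(185/11): 185 mod 11 = 9, so (185/11) = (9/11)
flip (9/11) -> (11/9): both odd, 9 mod 4 = 1, 11 mod 4 = 3, so the flip contributes +1; sign now -1
(11/9): 11 mod 9 = 2, so (11/9) = (2/9)
factor out 2^1: 2 = 2^1·1; with 9 mod 8 = 1, (2/9) = +1; sign now -1; continue with (1/9)
reached (1/9) = 1, so the symbol is -1

-1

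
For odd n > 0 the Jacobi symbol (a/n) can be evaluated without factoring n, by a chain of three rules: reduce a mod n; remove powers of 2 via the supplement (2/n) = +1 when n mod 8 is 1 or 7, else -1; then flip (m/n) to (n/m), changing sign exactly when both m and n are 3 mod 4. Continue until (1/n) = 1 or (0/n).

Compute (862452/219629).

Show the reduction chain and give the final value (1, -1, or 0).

1

(862452/219629) = (203565/219629)   [reduce mod 219629]
reciprocity: (203565/219629) = +1·(219629/203565) since 203565 mod 4 = 1, 219629 mod 4 = 1; sign now +1
(219629/203565) = (16064/203565)   [reduce mod 203565]
16064 = 2^6·251; (2/203565) = -1 since 203565 mod 8 = 5, so (16064/203565) = (-1)^6·(251/203565); sign now +1
reciprocity: (251/203565) = +1·(203565/251) since 251 mod 4 = 3, 203565 mod 4 = 1; sign now +1
(203565/251) = (4/251)   [reduce mod 251]
4 = 2^2·1; (2/251) = -1 since 251 mod 8 = 3, so (4/251) = (-1)^2·(1/251); sign now +1
(1/251) = 1; final value = sign = +1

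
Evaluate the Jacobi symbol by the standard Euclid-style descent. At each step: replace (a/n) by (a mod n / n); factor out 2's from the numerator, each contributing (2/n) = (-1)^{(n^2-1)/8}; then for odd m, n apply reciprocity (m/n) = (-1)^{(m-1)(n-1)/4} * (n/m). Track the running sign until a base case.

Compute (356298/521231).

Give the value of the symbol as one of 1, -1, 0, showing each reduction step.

356298 = 2^1·178149; (2/521231) = +1 since 521231 mod 8 = 7, so (356298/521231) = (+1)^1·(178149/521231); sign now +1
reciprocity: (178149/521231) = +1·(521231/178149) since 178149 mod 4 = 1, 521231 mod 4 = 3; sign now +1
(521231/178149) = (164933/178149)   [reduce mod 178149]
reciprocity: (164933/178149) = +1·(178149/164933) since 164933 mod 4 = 1, 178149 mod 4 = 1; sign now +1
(178149/164933) = (13216/164933)   [reduce mod 164933]
13216 = 2^5·413; (2/164933) = -1 since 164933 mod 8 = 5, so (13216/164933) = (-1)^5·(413/164933); sign now -1
reciprocity: (413/164933) = +1·(164933/413) since 413 mod 4 = 1, 164933 mod 4 = 1; sign now -1
(164933/413) = (146/413)   [reduce mod 413]
146 = 2^1·73; (2/413) = -1 since 413 mod 8 = 5, so (146/413) = (-1)^1·(73/413); sign now +1
reciprocity: (73/413) = +1·(413/73) since 73 mod 4 = 1, 413 mod 4 = 1; sign now +1
(413/73) = (48/73)   [reduce mod 73]
48 = 2^4·3; (2/73) = +1 since 73 mod 8 = 1, so (48/73) = (+1)^4·(3/73); sign now +1
reciprocity: (3/73) = +1·(73/3) since 3 mod 4 = 3, 73 mod 4 = 1; sign now +1
(73/3) = (1/3)   [reduce mod 3]
(1/3) = 1; final value = sign = +1

1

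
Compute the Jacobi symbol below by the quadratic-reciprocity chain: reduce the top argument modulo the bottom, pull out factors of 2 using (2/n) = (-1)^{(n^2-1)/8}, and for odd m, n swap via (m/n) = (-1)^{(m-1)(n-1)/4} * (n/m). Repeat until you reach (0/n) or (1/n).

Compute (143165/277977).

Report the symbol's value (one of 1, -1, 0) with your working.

1

reciprocity: (143165/277977) = +1·(277977/143165) since 143165 mod 4 = 1, 277977 mod 4 = 1; sign now +1
(277977/143165) = (134812/143165)   [reduce mod 143165]
134812 = 2^2·33703; (2/143165) = -1 since 143165 mod 8 = 5, so (134812/143165) = (-1)^2·(33703/143165); sign now +1
reciprocity: (33703/143165) = +1·(143165/33703) since 33703 mod 4 = 3, 143165 mod 4 = 1; sign now +1
(143165/33703) = (8353/33703)   [reduce mod 33703]
reciprocity: (8353/33703) = +1·(33703/8353) since 8353 mod 4 = 1, 33703 mod 4 = 3; sign now +1
(33703/8353) = (291/8353)   [reduce mod 8353]
reciprocity: (291/8353) = +1·(8353/291) since 291 mod 4 = 3, 8353 mod 4 = 1; sign now +1
(8353/291) = (205/291)   [reduce mod 291]
reciprocity: (205/291) = +1·(291/205) since 205 mod 4 = 1, 291 mod 4 = 3; sign now +1
(291/205) = (86/205)   [reduce mod 205]
86 = 2^1·43; (2/205) = -1 since 205 mod 8 = 5, so (86/205) = (-1)^1·(43/205); sign now -1
reciprocity: (43/205) = +1·(205/43) since 43 mod 4 = 3, 205 mod 4 = 1; sign now -1
(205/43) = (33/43)   [reduce mod 43]
reciprocity: (33/43) = +1·(43/33) since 33 mod 4 = 1, 43 mod 4 = 3; sign now -1
(43/33) = (10/33)   [reduce mod 33]
10 = 2^1·5; (2/33) = +1 since 33 mod 8 = 1, so (10/33) = (+1)^1·(5/33); sign now -1
reciprocity: (5/33) = +1·(33/5) since 5 mod 4 = 1, 33 mod 4 = 1; sign now -1
(33/5) = (3/5)   [reduce mod 5]
reciprocity: (3/5) = +1·(5/3) since 3 mod 4 = 3, 5 mod 4 = 1; sign now -1
(5/3) = (2/3)   [reduce mod 3]
2 = 2^1·1; (2/3) = -1 since 3 mod 8 = 3, so (2/3) = (-1)^1·(1/3); sign now +1
(1/3) = 1; final value = sign = +1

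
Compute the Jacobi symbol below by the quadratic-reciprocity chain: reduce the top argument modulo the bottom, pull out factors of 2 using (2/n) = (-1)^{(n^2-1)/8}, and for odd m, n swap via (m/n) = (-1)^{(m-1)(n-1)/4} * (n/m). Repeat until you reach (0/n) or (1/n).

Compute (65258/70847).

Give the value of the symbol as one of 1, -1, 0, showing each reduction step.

-1

factor out 2^1: 65258 = 2^1·32629; with 70847 mod 8 = 7, (2/70847) = +1; sign now +1; continue with (32629/70847)
flip (32629/70847) -> (70847/32629): both odd, 32629 mod 4 = 1, 70847 mod 4 = 3, so the flip contributes +1; sign now +1
(70847/32629): 70847 mod 32629 = 5589, so (70847/32629) = (5589/32629)
flip (5589/32629) -> (32629/5589): both odd, 5589 mod 4 = 1, 32629 mod 4 = 1, so the flip contributes +1; sign now +1
(32629/5589): 32629 mod 5589 = 4684, so (32629/5589) = (4684/5589)
factor out 2^2: 4684 = 2^2·1171; with 5589 mod 8 = 5, (2/5589) = -1; sign now +1; continue with (1171/5589)
flip (1171/5589) -> (5589/1171): both odd, 1171 mod 4 = 3, 5589 mod 4 = 1, so the flip contributes +1; sign now +1
(5589/1171): 5589 mod 1171 = 905, so (5589/1171) = (905/1171)
flip (905/1171) -> (1171/905): both odd, 905 mod 4 = 1, 1171 mod 4 = 3, so the flip contributes +1; sign now +1
(1171/905): 1171 mod 905 = 266, so (1171/905) = (266/905)
factor out 2^1: 266 = 2^1·133; with 905 mod 8 = 1, (2/905) = +1; sign now +1; continue with (133/905)
flip (133/905) -> (905/133): both odd, 133 mod 4 = 1, 905 mod 4 = 1, so the flip contributes +1; sign now +1
(905/133): 905 mod 133 = 107, so (905/133) = (107/133)
flip (107/133) -> (133/107): both odd, 107 mod 4 = 3, 133 mod 4 = 1, so the flip contributes +1; sign now +1
(133/107): 133 mod 107 = 26, so (133/107) = (26/107)
factor out 2^1: 26 = 2^1·13; with 107 mod 8 = 3, (2/107) = -1; sign now -1; continue with (13/107)
flip (13/107) -> (107/13): both odd, 13 mod 4 = 1, 107 mod 4 = 3, so the flip contributes +1; sign now -1
(107/13): 107 mod 13 = 3, so (107/13) = (3/13)
flip (3/13) -> (13/3): both odd, 3 mod 4 = 3, 13 mod 4 = 1, so the flip contributes +1; sign now -1
(13/3): 13 mod 3 = 1, so (13/3) = (1/3)
reached (1/3) = 1, so the symbol is -1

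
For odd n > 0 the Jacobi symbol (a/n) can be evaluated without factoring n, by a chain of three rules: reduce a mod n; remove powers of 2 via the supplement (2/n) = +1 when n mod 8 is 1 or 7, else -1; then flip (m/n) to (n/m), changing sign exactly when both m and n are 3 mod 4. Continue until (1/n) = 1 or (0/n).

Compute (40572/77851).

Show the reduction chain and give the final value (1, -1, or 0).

40572 = 2^2·10143; (2/77851) = -1 since 77851 mod 8 = 3, so (40572/77851) = (-1)^2·(10143/77851); sign now +1
reciprocity: (10143/77851) = -1·(77851/10143) since 10143 mod 4 = 3, 77851 mod 4 = 3; sign now -1
(77851/10143) = (6850/10143)   [reduce mod 10143]
6850 = 2^1·3425; (2/10143) = +1 since 10143 mod 8 = 7, so (6850/10143) = (+1)^1·(3425/10143); sign now -1
reciprocity: (3425/10143) = +1·(10143/3425) since 3425 mod 4 = 1, 10143 mod 4 = 3; sign now -1
(10143/3425) = (3293/3425)   [reduce mod 3425]
reciprocity: (3293/3425) = +1·(3425/3293) since 3293 mod 4 = 1, 3425 mod 4 = 1; sign now -1
(3425/3293) = (132/3293)   [reduce mod 3293]
132 = 2^2·33; (2/3293) = -1 since 3293 mod 8 = 5, so (132/3293) = (-1)^2·(33/3293); sign now -1
reciprocity: (33/3293) = +1·(3293/33) since 33 mod 4 = 1, 3293 mod 4 = 1; sign now -1
(3293/33) = (26/33)   [reduce mod 33]
26 = 2^1·13; (2/33) = +1 since 33 mod 8 = 1, so (26/33) = (+1)^1·(13/33); sign now -1
reciprocity: (13/33) = +1·(33/13) since 13 mod 4 = 1, 33 mod 4 = 1; sign now -1
(33/13) = (7/13)   [reduce mod 13]
reciprocity: (7/13) = +1·(13/7) since 7 mod 4 = 3, 13 mod 4 = 1; sign now -1
(13/7) = (6/7)   [reduce mod 7]
6 = 2^1·3; (2/7) = +1 since 7 mod 8 = 7, so (6/7) = (+1)^1·(3/7); sign now -1
reciprocity: (3/7) = -1·(7/3) since 3 mod 4 = 3, 7 mod 4 = 3; sign now +1
(7/3) = (1/3)   [reduce mod 3]
(1/3) = 1; final value = sign = +1

1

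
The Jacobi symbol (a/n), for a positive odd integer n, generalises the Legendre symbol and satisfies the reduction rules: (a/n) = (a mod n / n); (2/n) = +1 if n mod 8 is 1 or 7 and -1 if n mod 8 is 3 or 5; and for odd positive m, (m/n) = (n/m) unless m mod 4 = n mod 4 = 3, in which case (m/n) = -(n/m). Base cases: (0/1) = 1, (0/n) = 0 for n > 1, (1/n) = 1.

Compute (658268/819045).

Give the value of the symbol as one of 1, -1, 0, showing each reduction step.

-1

658268 = 2^2·164567; (2/819045) = -1 since 819045 mod 8 = 5, so (658268/819045) = (-1)^2·(164567/819045); sign now +1
reciprocity: (164567/819045) = +1·(819045/164567) since 164567 mod 4 = 3, 819045 mod 4 = 1; sign now +1
(819045/164567) = (160777/164567)   [reduce mod 164567]
reciprocity: (160777/164567) = +1·(164567/160777) since 160777 mod 4 = 1, 164567 mod 4 = 3; sign now +1
(164567/160777) = (3790/160777)   [reduce mod 160777]
3790 = 2^1·1895; (2/160777) = +1 since 160777 mod 8 = 1, so (3790/160777) = (+1)^1·(1895/160777); sign now +1
reciprocity: (1895/160777) = +1·(160777/1895) since 1895 mod 4 = 3, 160777 mod 4 = 1; sign now +1
(160777/1895) = (1597/1895)   [reduce mod 1895]
reciprocity: (1597/1895) = +1·(1895/1597) since 1597 mod 4 = 1, 1895 mod 4 = 3; sign now +1
(1895/1597) = (298/1597)   [reduce mod 1597]
298 = 2^1·149; (2/1597) = -1 since 1597 mod 8 = 5, so (298/1597) = (-1)^1·(149/1597); sign now -1
reciprocity: (149/1597) = +1·(1597/149) since 149 mod 4 = 1, 1597 mod 4 = 1; sign now -1
(1597/149) = (107/149)   [reduce mod 149]
reciprocity: (107/149) = +1·(149/107) since 107 mod 4 = 3, 149 mod 4 = 1; sign now -1
(149/107) = (42/107)   [reduce mod 107]
42 = 2^1·21; (2/107) = -1 since 107 mod 8 = 3, so (42/107) = (-1)^1·(21/107); sign now +1
reciprocity: (21/107) = +1·(107/21) since 21 mod 4 = 1, 107 mod 4 = 3; sign now +1
(107/21) = (2/21)   [reduce mod 21]
2 = 2^1·1; (2/21) = -1 since 21 mod 8 = 5, so (2/21) = (-1)^1·(1/21); sign now -1
(1/21) = 1; final value = sign = -1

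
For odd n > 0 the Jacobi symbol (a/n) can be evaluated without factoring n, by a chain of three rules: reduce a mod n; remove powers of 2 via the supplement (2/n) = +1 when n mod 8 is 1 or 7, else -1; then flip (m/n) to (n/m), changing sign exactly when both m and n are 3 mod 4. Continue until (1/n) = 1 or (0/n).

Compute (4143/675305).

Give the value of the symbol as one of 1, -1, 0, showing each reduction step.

-1

reciprocity: (4143/675305) = +1·(675305/4143) since 4143 mod 4 = 3, 675305 mod 4 = 1; sign now +1
(675305/4143) = (4139/4143)   [reduce mod 4143]
reciprocity: (4139/4143) = -1·(4143/4139) since 4139 mod 4 = 3, 4143 mod 4 = 3; sign now -1
(4143/4139) = (4/4139)   [reduce mod 4139]
4 = 2^2·1; (2/4139) = -1 since 4139 mod 8 = 3, so (4/4139) = (-1)^2·(1/4139); sign now -1
(1/4139) = 1; final value = sign = -1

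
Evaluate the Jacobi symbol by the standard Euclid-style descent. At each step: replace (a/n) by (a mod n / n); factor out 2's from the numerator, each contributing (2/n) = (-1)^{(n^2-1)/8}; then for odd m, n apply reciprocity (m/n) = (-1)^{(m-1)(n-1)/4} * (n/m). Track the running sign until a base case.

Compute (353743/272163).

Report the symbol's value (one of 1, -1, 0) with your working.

(353743/272163): 353743 mod 272163 = 81580, so (353743/272163) = (81580/272163)
factor out 2^2: 81580 = 2^2·20395; with 272163 mod 8 = 3, (2/272163) = -1; sign now +1; continue with (20395/272163)
flip (20395/272163) -> (272163/20395): both odd, 20395 mod 4 = 3, 272163 mod 4 = 3, so the flip contributes -1; sign now -1
(272163/20395): 272163 mod 20395 = 7028, so (272163/20395) = (7028/20395)
factor out 2^2: 7028 = 2^2·1757; with 20395 mod 8 = 3, (2/20395) = -1; sign now -1; continue with (1757/20395)
flip (1757/20395) -> (20395/1757): both odd, 1757 mod 4 = 1, 20395 mod 4 = 3, so the flip contributes +1; sign now -1
(20395/1757): 20395 mod 1757 = 1068, so (20395/1757) = (1068/1757)
factor out 2^2: 1068 = 2^2·267; with 1757 mod 8 = 5, (2/1757) = -1; sign now -1; continue with (267/1757)
flip (267/1757) -> (1757/267): both odd, 267 mod 4 = 3, 1757 mod 4 = 1, so the flip contributes +1; sign now -1
(1757/267): 1757 mod 267 = 155, so (1757/267) = (155/267)
flip (155/267) -> (267/155): both odd, 155 mod 4 = 3, 267 mod 4 = 3, so the flip contributes -1; sign now +1
(267/155): 267 mod 155 = 112, so (267/155) = (112/155)
factor out 2^4: 112 = 2^4·7; with 155 mod 8 = 3, (2/155) = -1; sign now +1; continue with (7/155)
flip (7/155) -> (155/7): both odd, 7 mod 4 = 3, 155 mod 4 = 3, so the flip contributes -1; sign now -1
(155/7): 155 mod 7 = 1, so (155/7) = (1/7)
reached (1/7) = 1, so the symbol is -1

-1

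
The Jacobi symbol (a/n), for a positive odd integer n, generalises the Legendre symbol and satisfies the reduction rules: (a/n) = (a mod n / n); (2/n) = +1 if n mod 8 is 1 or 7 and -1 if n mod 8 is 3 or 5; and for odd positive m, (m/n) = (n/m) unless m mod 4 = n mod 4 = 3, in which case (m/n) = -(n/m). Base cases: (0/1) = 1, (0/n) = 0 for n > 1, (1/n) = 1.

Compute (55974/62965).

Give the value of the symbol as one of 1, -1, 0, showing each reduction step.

1

factor out 2^1: 55974 = 2^1·27987; with 62965 mod 8 = 5, (2/62965) = -1; sign now -1; continue with (27987/62965)
flip (27987/62965) -> (62965/27987): both odd, 27987 mod 4 = 3, 62965 mod 4 = 1, so the flip contributes +1; sign now -1
(62965/27987): 62965 mod 27987 = 6991, so (62965/27987) = (6991/27987)
flip (6991/27987) -> (27987/6991): both odd, 6991 mod 4 = 3, 27987 mod 4 = 3, so the flip contributes -1; sign now +1
(27987/6991): 27987 mod 6991 = 23, so (27987/6991) = (23/6991)
flip (23/6991) -> (6991/23): both odd, 23 mod 4 = 3, 6991 mod 4 = 3, so the flip contributes -1; sign now -1
(6991/23): 6991 mod 23 = 22, so (6991/23) = (22/23)
factor out 2^1: 22 = 2^1·11; with 23 mod 8 = 7, (2/23) = +1; sign now -1; continue with (11/23)
flip (11/23) -> (23/11): both odd, 11 mod 4 = 3, 23 mod 4 = 3, so the flip contributes -1; sign now +1
(23/11): 23 mod 11 = 1, so (23/11) = (1/11)
reached (1/11) = 1, so the symbol is +1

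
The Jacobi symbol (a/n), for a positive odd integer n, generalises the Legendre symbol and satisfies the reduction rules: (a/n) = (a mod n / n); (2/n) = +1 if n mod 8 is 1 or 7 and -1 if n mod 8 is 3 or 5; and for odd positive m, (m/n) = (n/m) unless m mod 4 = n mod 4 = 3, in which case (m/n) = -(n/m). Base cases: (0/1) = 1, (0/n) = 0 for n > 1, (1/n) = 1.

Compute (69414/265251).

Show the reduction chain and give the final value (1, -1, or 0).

0

factor out 2^1: 69414 = 2^1·34707; with 265251 mod 8 = 3, (2/265251) = -1; sign now -1; continue with (34707/265251)
flip (34707/265251) -> (265251/34707): both odd, 34707 mod 4 = 3, 265251 mod 4 = 3, so the flip contributes -1; sign now +1
(265251/34707): 265251 mod 34707 = 22302, so (265251/34707) = (22302/34707)
factor out 2^1: 22302 = 2^1·11151; with 34707 mod 8 = 3, (2/34707) = -1; sign now -1; continue with (11151/34707)
flip (11151/34707) -> (34707/11151): both odd, 11151 mod 4 = 3, 34707 mod 4 = 3, so the flip contributes -1; sign now +1
(34707/11151): 34707 mod 11151 = 1254, so (34707/11151) = (1254/11151)
factor out 2^1: 1254 = 2^1·627; with 11151 mod 8 = 7, (2/11151) = +1; sign now +1; continue with (627/11151)
flip (627/11151) -> (11151/627): both odd, 627 mod 4 = 3, 11151 mod 4 = 3, so the flip contributes -1; sign now -1
(11151/627): 11151 mod 627 = 492, so (11151/627) = (492/627)
factor out 2^2: 492 = 2^2·123; with 627 mod 8 = 3, (2/627) = -1; sign now -1; continue with (123/627)
flip (123/627) -> (627/123): both odd, 123 mod 4 = 3, 627 mod 4 = 3, so the flip contributes -1; sign now +1
(627/123): 627 mod 123 = 12, so (627/123) = (12/123)
factor out 2^2: 12 = 2^2·3; with 123 mod 8 = 3, (2/123) = -1; sign now +1; continue with (3/123)
flip (3/123) -> (123/3): both odd, 3 mod 4 = 3, 123 mod 4 = 3, so the flip contributes -1; sign now -1
(123/3): 123 mod 3 = 0, so (123/3) = (0/3)
reached (0/3); gcd(a, n) > 1, so (0/3) = 0 and the symbol is 0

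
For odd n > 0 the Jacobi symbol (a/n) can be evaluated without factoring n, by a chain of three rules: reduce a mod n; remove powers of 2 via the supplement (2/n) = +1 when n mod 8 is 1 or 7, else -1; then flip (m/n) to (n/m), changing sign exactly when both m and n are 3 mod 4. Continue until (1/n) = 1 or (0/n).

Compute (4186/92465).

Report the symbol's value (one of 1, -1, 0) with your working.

4186 = 2^1·2093; (2/92465) = +1 since 92465 mod 8 = 1, so (4186/92465) = (+1)^1·(2093/92465); sign now +1
reciprocity: (2093/92465) = +1·(92465/2093) since 2093 mod 4 = 1, 92465 mod 4 = 1; sign now +1
(92465/2093) = (373/2093)   [reduce mod 2093]
reciprocity: (373/2093) = +1·(2093/373) since 373 mod 4 = 1, 2093 mod 4 = 1; sign now +1
(2093/373) = (228/373)   [reduce mod 373]
228 = 2^2·57; (2/373) = -1 since 373 mod 8 = 5, so (228/373) = (-1)^2·(57/373); sign now +1
reciprocity: (57/373) = +1·(373/57) since 57 mod 4 = 1, 373 mod 4 = 1; sign now +1
(373/57) = (31/57)   [reduce mod 57]
reciprocity: (31/57) = +1·(57/31) since 31 mod 4 = 3, 57 mod 4 = 1; sign now +1
(57/31) = (26/31)   [reduce mod 31]
26 = 2^1·13; (2/31) = +1 since 31 mod 8 = 7, so (26/31) = (+1)^1·(13/31); sign now +1
reciprocity: (13/31) = +1·(31/13) since 13 mod 4 = 1, 31 mod 4 = 3; sign now +1
(31/13) = (5/13)   [reduce mod 13]
reciprocity: (5/13) = +1·(13/5) since 5 mod 4 = 1, 13 mod 4 = 1; sign now +1
(13/5) = (3/5)   [reduce mod 5]
reciprocity: (3/5) = +1·(5/3) since 3 mod 4 = 3, 5 mod 4 = 1; sign now +1
(5/3) = (2/3)   [reduce mod 3]
2 = 2^1·1; (2/3) = -1 since 3 mod 8 = 3, so (2/3) = (-1)^1·(1/3); sign now -1
(1/3) = 1; final value = sign = -1

-1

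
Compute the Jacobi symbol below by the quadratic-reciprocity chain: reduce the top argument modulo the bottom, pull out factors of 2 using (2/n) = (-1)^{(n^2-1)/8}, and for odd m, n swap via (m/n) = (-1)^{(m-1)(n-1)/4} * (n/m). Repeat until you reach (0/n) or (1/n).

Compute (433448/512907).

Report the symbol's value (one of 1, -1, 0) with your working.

1

factor out 2^3: 433448 = 2^3·54181; with 512907 mod 8 = 3, (2/512907) = -1; sign now -1; continue with (54181/512907)
flip (54181/512907) -> (512907/54181): both odd, 54181 mod 4 = 1, 512907 mod 4 = 3, so the flip contributes +1; sign now -1
(512907/54181): 512907 mod 54181 = 25278, so (512907/54181) = (25278/54181)
factor out 2^1: 25278 = 2^1·12639; with 54181 mod 8 = 5, (2/54181) = -1; sign now +1; continue with (12639/54181)
flip (12639/54181) -> (54181/12639): both odd, 12639 mod 4 = 3, 54181 mod 4 = 1, so the flip contributes +1; sign now +1
(54181/12639): 54181 mod 12639 = 3625, so (54181/12639) = (3625/12639)
flip (3625/12639) -> (12639/3625): both odd, 3625 mod 4 = 1, 12639 mod 4 = 3, so the flip contributes +1; sign now +1
(12639/3625): 12639 mod 3625 = 1764, so (12639/3625) = (1764/3625)
factor out 2^2: 1764 = 2^2·441; with 3625 mod 8 = 1, (2/3625) = +1; sign now +1; continue with (441/3625)
flip (441/3625) -> (3625/441): both odd, 441 mod 4 = 1, 3625 mod 4 = 1, so the flip contributes +1; sign now +1
(3625/441): 3625 mod 441 = 97, so (3625/441) = (97/441)
flip (97/441) -> (441/97): both odd, 97 mod 4 = 1, 441 mod 4 = 1, so the flip contributes +1; sign now +1
(441/97): 441 mod 97 = 53, so (441/97) = (53/97)
flip (53/97) -> (97/53): both odd, 53 mod 4 = 1, 97 mod 4 = 1, so the flip contributes +1; sign now +1
(97/53): 97 mod 53 = 44, so (97/53) = (44/53)
factor out 2^2: 44 = 2^2·11; with 53 mod 8 = 5, (2/53) = -1; sign now +1; continue with (11/53)
flip (11/53) -> (53/11): both odd, 11 mod 4 = 3, 53 mod 4 = 1, so the flip contributes +1; sign now +1
(53/11): 53 mod 11 = 9, so (53/11) = (9/11)
flip (9/11) -> (11/9): both odd, 9 mod 4 = 1, 11 mod 4 = 3, so the flip contributes +1; sign now +1
(11/9): 11 mod 9 = 2, so (11/9) = (2/9)
factor out 2^1: 2 = 2^1·1; with 9 mod 8 = 1, (2/9) = +1; sign now +1; continue with (1/9)
reached (1/9) = 1, so the symbol is +1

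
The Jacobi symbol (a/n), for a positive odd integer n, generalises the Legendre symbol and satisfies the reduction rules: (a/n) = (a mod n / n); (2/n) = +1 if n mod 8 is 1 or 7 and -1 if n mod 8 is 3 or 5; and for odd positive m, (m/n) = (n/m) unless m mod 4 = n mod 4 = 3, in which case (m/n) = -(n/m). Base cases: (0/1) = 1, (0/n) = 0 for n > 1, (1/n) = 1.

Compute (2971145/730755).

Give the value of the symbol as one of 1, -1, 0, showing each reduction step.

0

(2971145/730755) = (48125/730755)   [reduce mod 730755]
reciprocity: (48125/730755) = +1·(730755/48125) since 48125 mod 4 = 1, 730755 mod 4 = 3; sign now +1
(730755/48125) = (8880/48125)   [reduce mod 48125]
8880 = 2^4·555; (2/48125) = -1 since 48125 mod 8 = 5, so (8880/48125) = (-1)^4·(555/48125); sign now +1
reciprocity: (555/48125) = +1·(48125/555) since 555 mod 4 = 3, 48125 mod 4 = 1; sign now +1
(48125/555) = (395/555)   [reduce mod 555]
reciprocity: (395/555) = -1·(555/395) since 395 mod 4 = 3, 555 mod 4 = 3; sign now -1
(555/395) = (160/395)   [reduce mod 395]
160 = 2^5·5; (2/395) = -1 since 395 mod 8 = 3, so (160/395) = (-1)^5·(5/395); sign now +1
reciprocity: (5/395) = +1·(395/5) since 5 mod 4 = 1, 395 mod 4 = 3; sign now +1
(395/5) = (0/5)   [reduce mod 5]
(0/5) = 0   [gcd(a, n) > 1]; final value = 0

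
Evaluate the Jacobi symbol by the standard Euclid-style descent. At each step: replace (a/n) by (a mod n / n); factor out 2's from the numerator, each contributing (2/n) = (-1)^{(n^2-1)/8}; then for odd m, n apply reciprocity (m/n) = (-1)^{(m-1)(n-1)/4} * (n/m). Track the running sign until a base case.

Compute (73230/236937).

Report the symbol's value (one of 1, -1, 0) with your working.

0

73230 = 2^1·36615; (2/236937) = +1 since 236937 mod 8 = 1, so (73230/236937) = (+1)^1·(36615/236937); sign now +1
reciprocity: (36615/236937) = +1·(236937/36615) since 36615 mod 4 = 3, 236937 mod 4 = 1; sign now +1
(236937/36615) = (17247/36615)   [reduce mod 36615]
reciprocity: (17247/36615) = -1·(36615/17247) since 17247 mod 4 = 3, 36615 mod 4 = 3; sign now -1
(36615/17247) = (2121/17247)   [reduce mod 17247]
reciprocity: (2121/17247) = +1·(17247/2121) since 2121 mod 4 = 1, 17247 mod 4 = 3; sign now -1
(17247/2121) = (279/2121)   [reduce mod 2121]
reciprocity: (279/2121) = +1·(2121/279) since 279 mod 4 = 3, 2121 mod 4 = 1; sign now -1
(2121/279) = (168/279)   [reduce mod 279]
168 = 2^3·21; (2/279) = +1 since 279 mod 8 = 7, so (168/279) = (+1)^3·(21/279); sign now -1
reciprocity: (21/279) = +1·(279/21) since 21 mod 4 = 1, 279 mod 4 = 3; sign now -1
(279/21) = (6/21)   [reduce mod 21]
6 = 2^1·3; (2/21) = -1 since 21 mod 8 = 5, so (6/21) = (-1)^1·(3/21); sign now +1
reciprocity: (3/21) = +1·(21/3) since 3 mod 4 = 3, 21 mod 4 = 1; sign now +1
(21/3) = (0/3)   [reduce mod 3]
(0/3) = 0   [gcd(a, n) > 1]; final value = 0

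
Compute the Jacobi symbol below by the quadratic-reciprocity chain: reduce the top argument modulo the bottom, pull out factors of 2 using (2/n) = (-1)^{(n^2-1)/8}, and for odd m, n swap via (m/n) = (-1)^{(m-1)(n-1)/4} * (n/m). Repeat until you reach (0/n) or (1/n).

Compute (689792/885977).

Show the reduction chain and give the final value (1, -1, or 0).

-1

factor out 2^7: 689792 = 2^7·5389; with 885977 mod 8 = 1, (2/885977) = +1; sign now +1; continue with (5389/885977)
flip (5389/885977) -> (885977/5389): both odd, 5389 mod 4 = 1, 885977 mod 4 = 1, so the flip contributes +1; sign now +1
(885977/5389): 885977 mod 5389 = 2181, so (885977/5389) = (2181/5389)
flip (2181/5389) -> (5389/2181): both odd, 2181 mod 4 = 1, 5389 mod 4 = 1, so the flip contributes +1; sign now +1
(5389/2181): 5389 mod 2181 = 1027, so (5389/2181) = (1027/2181)
flip (1027/2181) -> (2181/1027): both odd, 1027 mod 4 = 3, 2181 mod 4 = 1, so the flip contributes +1; sign now +1
(2181/1027): 2181 mod 1027 = 127, so (2181/1027) = (127/1027)
flip (127/1027) -> (1027/127): both odd, 127 mod 4 = 3, 1027 mod 4 = 3, so the flip contributes -1; sign now -1
(1027/127): 1027 mod 127 = 11, so (1027/127) = (11/127)
flip (11/127) -> (127/11): both odd, 11 mod 4 = 3, 127 mod 4 = 3, so the flip contributes -1; sign now +1
(127/11): 127 mod 11 = 6, so (127/11) = (6/11)
factor out 2^1: 6 = 2^1·3; with 11 mod 8 = 3, (2/11) = -1; sign now -1; continue with (3/11)
flip (3/11) -> (11/3): both odd, 3 mod 4 = 3, 11 mod 4 = 3, so the flip contributes -1; sign now +1
(11/3): 11 mod 3 = 2, so (11/3) = (2/3)
factor out 2^1: 2 = 2^1·1; with 3 mod 8 = 3, (2/3) = -1; sign now -1; continue with (1/3)
reached (1/3) = 1, so the symbol is -1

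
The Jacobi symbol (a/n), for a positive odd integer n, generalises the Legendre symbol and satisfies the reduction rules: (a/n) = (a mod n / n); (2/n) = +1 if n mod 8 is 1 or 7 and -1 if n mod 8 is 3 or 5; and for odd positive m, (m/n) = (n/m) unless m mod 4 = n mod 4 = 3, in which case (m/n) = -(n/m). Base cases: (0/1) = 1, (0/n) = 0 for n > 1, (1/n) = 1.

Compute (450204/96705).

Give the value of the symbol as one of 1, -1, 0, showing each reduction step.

0

(450204/96705): 450204 mod 96705 = 63384, so (450204/96705) = (63384/96705)
factor out 2^3: 63384 = 2^3·7923; with 96705 mod 8 = 1, (2/96705) = +1; sign now +1; continue with (7923/96705)
flip (7923/96705) -> (96705/7923): both odd, 7923 mod 4 = 3, 96705 mod 4 = 1, so the flip contributes +1; sign now +1
(96705/7923): 96705 mod 7923 = 1629, so (96705/7923) = (1629/7923)
flip (1629/7923) -> (7923/1629): both odd, 1629 mod 4 = 1, 7923 mod 4 = 3, so the flip contributes +1; sign now +1
(7923/1629): 7923 mod 1629 = 1407, so (7923/1629) = (1407/1629)
flip (1407/1629) -> (1629/1407): both odd, 1407 mod 4 = 3, 1629 mod 4 = 1, so the flip contributes +1; sign now +1
(1629/1407): 1629 mod 1407 = 222, so (1629/1407) = (222/1407)
factor out 2^1: 222 = 2^1·111; with 1407 mod 8 = 7, (2/1407) = +1; sign now +1; continue with (111/1407)
flip (111/1407) -> (1407/111): both odd, 111 mod 4 = 3, 1407 mod 4 = 3, so the flip contributes -1; sign now -1
(1407/111): 1407 mod 111 = 75, so (1407/111) = (75/111)
flip (75/111) -> (111/75): both odd, 75 mod 4 = 3, 111 mod 4 = 3, so the flip contributes -1; sign now +1
(111/75): 111 mod 75 = 36, so (111/75) = (36/75)
factor out 2^2: 36 = 2^2·9; with 75 mod 8 = 3, (2/75) = -1; sign now +1; continue with (9/75)
flip (9/75) -> (75/9): both odd, 9 mod 4 = 1, 75 mod 4 = 3, so the flip contributes +1; sign now +1
(75/9): 75 mod 9 = 3, so (75/9) = (3/9)
flip (3/9) -> (9/3): both odd, 3 mod 4 = 3, 9 mod 4 = 1, so the flip contributes +1; sign now +1
(9/3): 9 mod 3 = 0, so (9/3) = (0/3)
reached (0/3); gcd(a, n) > 1, so (0/3) = 0 and the symbol is 0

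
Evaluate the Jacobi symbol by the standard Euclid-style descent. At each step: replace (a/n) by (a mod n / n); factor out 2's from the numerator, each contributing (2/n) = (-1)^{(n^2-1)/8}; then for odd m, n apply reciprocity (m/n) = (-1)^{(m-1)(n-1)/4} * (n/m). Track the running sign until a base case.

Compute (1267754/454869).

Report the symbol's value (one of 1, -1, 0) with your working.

-1

(1267754/454869): 1267754 mod 454869 = 358016, so (1267754/454869) = (358016/454869)
factor out 2^7: 358016 = 2^7·2797; with 454869 mod 8 = 5, (2/454869) = -1; sign now -1; continue with (2797/454869)
flip (2797/454869) -> (454869/2797): both odd, 2797 mod 4 = 1, 454869 mod 4 = 1, so the flip contributes +1; sign now -1
(454869/2797): 454869 mod 2797 = 1755, so (454869/2797) = (1755/2797)
flip (1755/2797) -> (2797/1755): both odd, 1755 mod 4 = 3, 2797 mod 4 = 1, so the flip contributes +1; sign now -1
(2797/1755): 2797 mod 1755 = 1042, so (2797/1755) = (1042/1755)
factor out 2^1: 1042 = 2^1·521; with 1755 mod 8 = 3, (2/1755) = -1; sign now +1; continue with (521/1755)
flip (521/1755) -> (1755/521): both odd, 521 mod 4 = 1, 1755 mod 4 = 3, so the flip contributes +1; sign now +1
(1755/521): 1755 mod 521 = 192, so (1755/521) = (192/521)
factor out 2^6: 192 = 2^6·3; with 521 mod 8 = 1, (2/521) = +1; sign now +1; continue with (3/521)
flip (3/521) -> (521/3): both odd, 3 mod 4 = 3, 521 mod 4 = 1, so the flip contributes +1; sign now +1
(521/3): 521 mod 3 = 2, so (521/3) = (2/3)
factor out 2^1: 2 = 2^1·1; with 3 mod 8 = 3, (2/3) = -1; sign now -1; continue with (1/3)
reached (1/3) = 1, so the symbol is -1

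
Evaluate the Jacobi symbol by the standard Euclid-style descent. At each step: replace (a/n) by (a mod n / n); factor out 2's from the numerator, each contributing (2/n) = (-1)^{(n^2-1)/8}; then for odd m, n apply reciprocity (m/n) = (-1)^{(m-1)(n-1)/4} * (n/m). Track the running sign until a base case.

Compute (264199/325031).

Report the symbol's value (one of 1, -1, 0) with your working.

1

flip (264199/325031) -> (325031/264199): both odd, 264199 mod 4 = 3, 325031 mod 4 = 3, so the flip contributes -1; sign now -1
(325031/264199): 325031 mod 264199 = 60832, so (325031/264199) = (60832/264199)
factor out 2^5: 60832 = 2^5·1901; with 264199 mod 8 = 7, (2/264199) = +1; sign now -1; continue with (1901/264199)
flip (1901/264199) -> (264199/1901): both odd, 1901 mod 4 = 1, 264199 mod 4 = 3, so the flip contributes +1; sign now -1
(264199/1901): 264199 mod 1901 = 1861, so (264199/1901) = (1861/1901)
flip (1861/1901) -> (1901/1861): both odd, 1861 mod 4 = 1, 1901 mod 4 = 1, so the flip contributes +1; sign now -1
(1901/1861): 1901 mod 1861 = 40, so (1901/1861) = (40/1861)
factor out 2^3: 40 = 2^3·5; with 1861 mod 8 = 5, (2/1861) = -1; sign now +1; continue with (5/1861)
flip (5/1861) -> (1861/5): both odd, 5 mod 4 = 1, 1861 mod 4 = 1, so the flip contributes +1; sign now +1
(1861/5): 1861 mod 5 = 1, so (1861/5) = (1/5)
reached (1/5) = 1, so the symbol is +1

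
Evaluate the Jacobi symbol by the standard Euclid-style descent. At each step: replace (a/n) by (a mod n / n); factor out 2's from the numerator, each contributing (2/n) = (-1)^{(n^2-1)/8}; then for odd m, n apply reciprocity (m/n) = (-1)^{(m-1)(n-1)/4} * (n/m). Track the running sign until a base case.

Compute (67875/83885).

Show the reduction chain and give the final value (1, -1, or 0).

0

reciprocity: (67875/83885) = +1·(83885/67875) since 67875 mod 4 = 3, 83885 mod 4 = 1; sign now +1
(83885/67875) = (16010/67875)   [reduce mod 67875]
16010 = 2^1·8005; (2/67875) = -1 since 67875 mod 8 = 3, so (16010/67875) = (-1)^1·(8005/67875); sign now -1
reciprocity: (8005/67875) = +1·(67875/8005) since 8005 mod 4 = 1, 67875 mod 4 = 3; sign now -1
(67875/8005) = (3835/8005)   [reduce mod 8005]
reciprocity: (3835/8005) = +1·(8005/3835) since 3835 mod 4 = 3, 8005 mod 4 = 1; sign now -1
(8005/3835) = (335/3835)   [reduce mod 3835]
reciprocity: (335/3835) = -1·(3835/335) since 335 mod 4 = 3, 3835 mod 4 = 3; sign now +1
(3835/335) = (150/335)   [reduce mod 335]
150 = 2^1·75; (2/335) = +1 since 335 mod 8 = 7, so (150/335) = (+1)^1·(75/335); sign now +1
reciprocity: (75/335) = -1·(335/75) since 75 mod 4 = 3, 335 mod 4 = 3; sign now -1
(335/75) = (35/75)   [reduce mod 75]
reciprocity: (35/75) = -1·(75/35) since 35 mod 4 = 3, 75 mod 4 = 3; sign now +1
(75/35) = (5/35)   [reduce mod 35]
reciprocity: (5/35) = +1·(35/5) since 5 mod 4 = 1, 35 mod 4 = 3; sign now +1
(35/5) = (0/5)   [reduce mod 5]
(0/5) = 0   [gcd(a, n) > 1]; final value = 0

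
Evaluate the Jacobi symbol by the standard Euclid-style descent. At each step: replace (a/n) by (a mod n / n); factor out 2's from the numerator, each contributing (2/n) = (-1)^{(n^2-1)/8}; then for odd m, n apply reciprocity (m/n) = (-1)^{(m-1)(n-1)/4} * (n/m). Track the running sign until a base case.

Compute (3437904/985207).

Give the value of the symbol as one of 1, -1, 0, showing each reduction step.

-1

(3437904/985207) = (482283/985207)   [reduce mod 985207]
reciprocity: (482283/985207) = -1·(985207/482283) since 482283 mod 4 = 3, 985207 mod 4 = 3; sign now -1
(985207/482283) = (20641/482283)   [reduce mod 482283]
reciprocity: (20641/482283) = +1·(482283/20641) since 20641 mod 4 = 1, 482283 mod 4 = 3; sign now -1
(482283/20641) = (7540/20641)   [reduce mod 20641]
7540 = 2^2·1885; (2/20641) = +1 since 20641 mod 8 = 1, so (7540/20641) = (+1)^2·(1885/20641); sign now -1
reciprocity: (1885/20641) = +1·(20641/1885) since 1885 mod 4 = 1, 20641 mod 4 = 1; sign now -1
(20641/1885) = (1791/1885)   [reduce mod 1885]
reciprocity: (1791/1885) = +1·(1885/1791) since 1791 mod 4 = 3, 1885 mod 4 = 1; sign now -1
(1885/1791) = (94/1791)   [reduce mod 1791]
94 = 2^1·47; (2/1791) = +1 since 1791 mod 8 = 7, so (94/1791) = (+1)^1·(47/1791); sign now -1
reciprocity: (47/1791) = -1·(1791/47) since 47 mod 4 = 3, 1791 mod 4 = 3; sign now +1
(1791/47) = (5/47)   [reduce mod 47]
reciprocity: (5/47) = +1·(47/5) since 5 mod 4 = 1, 47 mod 4 = 3; sign now +1
(47/5) = (2/5)   [reduce mod 5]
2 = 2^1·1; (2/5) = -1 since 5 mod 8 = 5, so (2/5) = (-1)^1·(1/5); sign now -1
(1/5) = 1; final value = sign = -1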